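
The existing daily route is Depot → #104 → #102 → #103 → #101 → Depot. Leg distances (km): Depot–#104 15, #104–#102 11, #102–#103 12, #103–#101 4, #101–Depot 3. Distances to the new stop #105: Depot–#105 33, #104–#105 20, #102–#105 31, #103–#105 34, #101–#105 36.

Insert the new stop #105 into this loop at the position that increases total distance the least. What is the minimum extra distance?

+38 km — insert #105 between Depot and #104.

Insertion cost between consecutive stops i–j is d(i,#105) + d(#105,j) − d(i,j):
  between Depot and #104: 33 + 20 − 15 = 38
  between #104 and #102: 20 + 31 − 11 = 40
  between #102 and #103: 31 + 34 − 12 = 53
  between #103 and #101: 34 + 36 − 4 = 66
  between #101 and Depot: 36 + 33 − 3 = 66
Cheapest insertion is between Depot and #104, adding 38.
New total = 45 + 38 = 83.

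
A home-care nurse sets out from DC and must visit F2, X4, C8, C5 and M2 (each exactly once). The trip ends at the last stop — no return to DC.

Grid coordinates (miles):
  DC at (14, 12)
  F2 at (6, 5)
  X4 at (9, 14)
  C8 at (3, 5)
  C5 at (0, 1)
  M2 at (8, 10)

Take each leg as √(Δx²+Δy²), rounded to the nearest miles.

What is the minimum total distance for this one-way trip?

There are 5! = 120 possible orderings.
DC → F2 → X4 → C8 → C5 → M2: 11+9+11+5+12 = 48
DC → F2 → X4 → C8 → M2 → C5: 11+9+11+7+12 = 50
DC → F2 → X4 → C5 → C8 → M2: 11+9+16+5+7 = 48
DC → F2 → X4 → C5 → M2 → C8: 11+9+16+12+7 = 55
DC → F2 → X4 → M2 → C8 → C5: 11+9+4+7+5 = 36
DC → F2 → X4 → M2 → C5 → C8: 11+9+4+12+5 = 41
DC → F2 → C8 → X4 → C5 → M2: 11+3+11+16+12 = 53
DC → F2 → C8 → X4 → M2 → C5: 11+3+11+4+12 = 41
DC → F2 → C8 → C5 → X4 → M2: 11+3+5+16+4 = 39
DC → F2 → C8 → C5 → M2 → X4: 11+3+5+12+4 = 35
DC → F2 → C8 → M2 → X4 → C5: 11+3+7+4+16 = 41
DC → F2 → C8 → M2 → C5 → X4: 11+3+7+12+16 = 49
DC → F2 → C5 → X4 → C8 → M2: 11+7+16+11+7 = 52
DC → F2 → C5 → X4 → M2 → C8: 11+7+16+4+7 = 45
… (106 more)
DC → X4 → M2 → F2 → C8 → C5: 5+4+5+3+5 = 22  ← best
The minimum is 22.
One shortest path: DC → X4 → M2 → F2 → C8 → C5.

22 miles — the minimum one-way total.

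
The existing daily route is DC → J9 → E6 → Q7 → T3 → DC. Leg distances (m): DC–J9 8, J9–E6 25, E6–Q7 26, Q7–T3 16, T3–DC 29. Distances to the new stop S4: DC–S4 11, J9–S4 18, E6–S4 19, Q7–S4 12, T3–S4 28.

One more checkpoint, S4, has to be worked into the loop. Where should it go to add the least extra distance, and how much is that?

Minimum extra distance: 5 m, inserting S4 between E6 and Q7.

Insertion cost between consecutive stops i–j is d(i,S4) + d(S4,j) − d(i,j):
  between DC and J9: 11 + 18 − 8 = 21
  between J9 and E6: 18 + 19 − 25 = 12
  between E6 and Q7: 19 + 12 − 26 = 5
  between Q7 and T3: 12 + 28 − 16 = 24
  between T3 and DC: 28 + 11 − 29 = 10
Cheapest insertion is between E6 and Q7, adding 5.
New total = 104 + 5 = 109.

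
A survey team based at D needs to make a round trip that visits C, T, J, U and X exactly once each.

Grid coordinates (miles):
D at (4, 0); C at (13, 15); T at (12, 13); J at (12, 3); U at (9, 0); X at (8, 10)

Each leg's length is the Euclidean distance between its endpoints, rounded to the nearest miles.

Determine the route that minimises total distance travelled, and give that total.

With 5 stops there are 5!/2 = 60 distinct round trips (a route and its reverse cost the same).
D - C - T - J - U - X - D: 17+2+10+4+10+11 = 54
D - C - T - J - X - U - D: 17+2+10+8+10+5 = 52
D - C - T - U - J - X - D: 17+2+13+4+8+11 = 55
D - C - T - U - X - J - D: 17+2+13+10+8+9 = 59
D - C - T - X - J - U - D: 17+2+5+8+4+5 = 41
D - C - T - X - U - J - D: 17+2+5+10+4+9 = 47
D - C - J - T - U - X - D: 17+12+10+13+10+11 = 73
D - C - J - T - X - U - D: 17+12+10+5+10+5 = 59
D - C - J - U - T - X - D: 17+12+4+13+5+11 = 62
D - C - J - U - X - T - D: 17+12+4+10+5+15 = 63
D - C - J - X - T - U - D: 17+12+8+5+13+5 = 60
D - C - J - X - U - T - D: 17+12+8+10+13+15 = 75
D - C - U - T - J - X - D: 17+16+13+10+8+11 = 75
D - C - U - T - X - J - D: 17+16+13+5+8+9 = 68
… (46 more)
D - U - J - C - T - X - D: 5+4+12+2+5+11 = 39  ← best
The minimum is 39.
One optimal route: D → U → J → C → T → X → D (or its reverse).

39 miles — the shortest possible round trip.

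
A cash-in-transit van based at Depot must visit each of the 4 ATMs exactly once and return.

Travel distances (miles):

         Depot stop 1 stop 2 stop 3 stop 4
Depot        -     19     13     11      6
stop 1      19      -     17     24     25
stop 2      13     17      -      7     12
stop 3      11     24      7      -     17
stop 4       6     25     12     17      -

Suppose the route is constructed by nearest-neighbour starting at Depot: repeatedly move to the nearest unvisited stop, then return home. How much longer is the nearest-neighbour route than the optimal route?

From Depot: stop 4=6, stop 3=11, stop 2=13, stop 1=19 → choose stop 4 (6).
From stop 4: stop 2=12, stop 3=17, stop 1=25 → choose stop 2 (12).
From stop 2: stop 3=7, stop 1=17 → choose stop 3 (7).
From stop 3: stop 1=24 → choose stop 1 (24).
NN route Depot → stop 4 → stop 2 → stop 3 → stop 1 → Depot costs 68.
Optimal: Depot → stop 1 → stop 2 → stop 3 → stop 4 → Depot costs 66 (by enumerating all 12 distinct tours).
Excess = 68 − 66 = 2.

The nearest-neighbour route is 2 miles longer than optimal.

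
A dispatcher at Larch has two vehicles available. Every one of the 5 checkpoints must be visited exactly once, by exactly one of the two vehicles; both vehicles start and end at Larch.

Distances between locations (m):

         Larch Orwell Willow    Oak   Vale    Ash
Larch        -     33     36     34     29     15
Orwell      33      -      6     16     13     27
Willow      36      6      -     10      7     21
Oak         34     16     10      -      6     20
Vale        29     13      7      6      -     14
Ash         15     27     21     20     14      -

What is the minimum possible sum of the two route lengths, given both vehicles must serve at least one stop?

Try each way of splitting the stops between the two vehicles (each non-empty) and, for each split, find the best tour for each vehicle:
  {Orwell} + {Willow, Oak, Vale, Ash}: 66 + 80 = 146
  {Willow} + {Orwell, Oak, Vale, Ash}: 72 + 84 = 156
  {Orwell, Willow} + {Oak, Vale, Ash}: 75 + 69 = 144
  {Oak} + {Orwell, Willow, Vale, Ash}: 68 + 75 = 143
  {Orwell, Oak} + {Willow, Vale, Ash}: 83 + 72 = 155
  {Willow, Oak} + {Orwell, Vale, Ash}: 80 + 75 = 155
  … (15 splits in total)
  {Orwell, Willow, Oak, Vale} + {Ash}: 84 + 30 = 114  ← best
Best: vehicle 1 Larch → Orwell → Willow → Oak → Vale → Larch = 84; vehicle 2 Larch → Ash → Larch = 30; combined 114.

Minimum combined distance: 114 m.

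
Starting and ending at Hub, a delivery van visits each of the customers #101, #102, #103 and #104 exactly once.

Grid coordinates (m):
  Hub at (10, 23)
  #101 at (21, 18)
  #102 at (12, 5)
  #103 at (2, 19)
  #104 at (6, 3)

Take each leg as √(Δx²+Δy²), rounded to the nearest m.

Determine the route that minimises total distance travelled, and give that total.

With 4 stops there are 4!/2 = 12 distinct round trips (a route and its reverse cost the same).
Hub-#101-#102-#103-#104-Hub: 12+16+17+16+20 = 81
Hub-#101-#102-#104-#103-Hub: 12+16+6+16+9 = 59
Hub-#101-#103-#102-#104-Hub: 12+19+17+6+20 = 74
Hub-#101-#103-#104-#102-Hub: 12+19+16+6+18 = 71
Hub-#101-#104-#102-#103-Hub: 12+21+6+17+9 = 65
Hub-#101-#104-#103-#102-Hub: 12+21+16+17+18 = 84
Hub-#102-#101-#103-#104-Hub: 18+16+19+16+20 = 89
Hub-#102-#101-#104-#103-Hub: 18+16+21+16+9 = 80
Hub-#102-#103-#101-#104-Hub: 18+17+19+21+20 = 95
Hub-#102-#104-#101-#103-Hub: 18+6+21+19+9 = 73
Hub-#103-#101-#102-#104-Hub: 9+19+16+6+20 = 70
Hub-#103-#102-#101-#104-Hub: 9+17+16+21+20 = 83
The minimum is 59.
One optimal route: Hub → #101 → #102 → #104 → #103 → Hub (or its reverse).

Shortest round trip = 59 m.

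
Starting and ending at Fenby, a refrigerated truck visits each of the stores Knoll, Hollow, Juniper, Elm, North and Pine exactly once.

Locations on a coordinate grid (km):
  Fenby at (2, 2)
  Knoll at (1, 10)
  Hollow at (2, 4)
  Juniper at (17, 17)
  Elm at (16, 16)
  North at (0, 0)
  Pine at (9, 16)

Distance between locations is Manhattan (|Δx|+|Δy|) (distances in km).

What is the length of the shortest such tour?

Shortest round trip = 68 km.

With 6 stops there are 6!/2 = 360 distinct round trips (a route and its reverse cost the same).
Fenby - Knoll - Hollow - Juniper - Elm - North - Pine - Fenby: 9+7+28+2+32+25+21 = 124
Fenby - Knoll - Hollow - Juniper - Elm - Pine - North - Fenby: 9+7+28+2+7+25+4 = 82
Fenby - Knoll - Hollow - Juniper - North - Elm - Pine - Fenby: 9+7+28+34+32+7+21 = 138
Fenby - Knoll - Hollow - Juniper - North - Pine - Elm - Fenby: 9+7+28+34+25+7+28 = 138
Fenby - Knoll - Hollow - Juniper - Pine - Elm - North - Fenby: 9+7+28+9+7+32+4 = 96
Fenby - Knoll - Hollow - Juniper - Pine - North - Elm - Fenby: 9+7+28+9+25+32+28 = 138
Fenby - Knoll - Hollow - Elm - Juniper - North - Pine - Fenby: 9+7+26+2+34+25+21 = 124
Fenby - Knoll - Hollow - Elm - Juniper - Pine - North - Fenby: 9+7+26+2+9+25+4 = 82
… (352 more)
Fenby - Hollow - Juniper - Elm - Pine - Knoll - North - Fenby: 2+28+2+7+14+11+4 = 68  ← best
The minimum is 68.
One optimal route: Fenby → Hollow → Juniper → Elm → Pine → Knoll → North → Fenby (or its reverse).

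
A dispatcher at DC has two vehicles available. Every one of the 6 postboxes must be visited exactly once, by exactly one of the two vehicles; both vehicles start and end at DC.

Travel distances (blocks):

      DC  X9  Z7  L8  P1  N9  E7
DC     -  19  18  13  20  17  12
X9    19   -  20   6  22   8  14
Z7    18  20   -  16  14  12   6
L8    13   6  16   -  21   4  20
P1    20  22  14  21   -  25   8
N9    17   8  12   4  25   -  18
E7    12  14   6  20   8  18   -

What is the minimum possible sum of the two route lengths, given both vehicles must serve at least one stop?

Minimum combined distance: 96 blocks.

Check every non-empty split of the stops between the two vehicles; for each half take its own optimal tour:
  {X9} + {Z7, L8, P1, N9, E7}: 38 + 63 = 101
  {Z7} + {X9, L8, P1, N9, E7}: 36 + 67 = 103
  {X9, Z7} + {L8, P1, N9, E7}: 57 + 62 = 119
  {L8} + {X9, Z7, P1, N9, E7}: 26 + 73 = 99
  {X9, L8} + {Z7, P1, N9, E7}: 38 + 63 = 101
  {Z7, L8} + {X9, P1, N9, E7}: 47 + 67 = 114
  … (31 splits in total)
  {X9, L8, N9} + {Z7, P1, E7}: 44 + 52 = 96  ← best
Best: vehicle 1 DC → X9 → N9 → L8 → DC = 44; vehicle 2 DC → Z7 → P1 → E7 → DC = 52; combined 96.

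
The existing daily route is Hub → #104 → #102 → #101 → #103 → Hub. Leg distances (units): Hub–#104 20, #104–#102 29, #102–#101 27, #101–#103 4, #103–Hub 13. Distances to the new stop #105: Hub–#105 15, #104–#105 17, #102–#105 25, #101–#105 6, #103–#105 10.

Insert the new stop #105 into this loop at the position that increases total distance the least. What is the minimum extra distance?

Minimum extra distance: 4, inserting #105 between #102 and #101.

Insertion cost between consecutive stops i–j is d(i,#105) + d(#105,j) − d(i,j):
  between Hub and #104: 15 + 17 − 20 = 12
  between #104 and #102: 17 + 25 − 29 = 13
  between #102 and #101: 25 + 6 − 27 = 4
  between #101 and #103: 6 + 10 − 4 = 12
  between #103 and Hub: 10 + 15 − 13 = 12
Cheapest insertion is between #102 and #101, adding 4.
New total = 93 + 4 = 97.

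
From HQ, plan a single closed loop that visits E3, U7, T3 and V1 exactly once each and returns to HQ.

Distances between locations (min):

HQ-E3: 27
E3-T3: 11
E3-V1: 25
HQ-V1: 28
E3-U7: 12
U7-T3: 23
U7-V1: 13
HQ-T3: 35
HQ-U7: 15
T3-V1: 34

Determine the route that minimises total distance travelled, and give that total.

99 min — the shortest possible round trip.

HQ→E3→U7→T3→V1→HQ: 27+12+23+34+28 = 124
HQ→E3→U7→V1→T3→HQ: 27+12+13+34+35 = 121
HQ→E3→T3→U7→V1→HQ: 27+11+23+13+28 = 102
HQ→E3→T3→V1→U7→HQ: 27+11+34+13+15 = 100
HQ→E3→V1→U7→T3→HQ: 27+25+13+23+35 = 123
HQ→E3→V1→T3→U7→HQ: 27+25+34+23+15 = 124
HQ→U7→E3→T3→V1→HQ: 15+12+11+34+28 = 100
HQ→U7→E3→V1→T3→HQ: 15+12+25+34+35 = 121
HQ→U7→T3→E3→V1→HQ: 15+23+11+25+28 = 102
HQ→U7→V1→E3→T3→HQ: 15+13+25+11+35 = 99
HQ→T3→E3→U7→V1→HQ: 35+11+12+13+28 = 99
HQ→T3→U7→E3→V1→HQ: 35+23+12+25+28 = 123
The minimum is 99.
One optimal route: HQ → U7 → V1 → E3 → T3 → HQ (or its reverse).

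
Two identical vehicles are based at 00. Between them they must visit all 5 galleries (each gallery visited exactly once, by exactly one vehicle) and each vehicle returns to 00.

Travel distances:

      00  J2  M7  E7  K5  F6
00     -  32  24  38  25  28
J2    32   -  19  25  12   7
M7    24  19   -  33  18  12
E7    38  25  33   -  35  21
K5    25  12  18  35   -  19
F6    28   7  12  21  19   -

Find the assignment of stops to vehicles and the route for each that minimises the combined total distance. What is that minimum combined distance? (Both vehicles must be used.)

Minimum combined distance: 151.

Check every non-empty split of the stops between the two vehicles; for each half take its own optimal tour:
  {J2} + {M7, E7, K5, F6}: 64 + 114 = 178
  {M7} + {J2, E7, K5, F6}: 48 + 103 = 151
  {J2, M7} + {E7, K5, F6}: 75 + 103 = 178
  {E7} + {J2, M7, K5, F6}: 76 + 80 = 156
  {J2, E7} + {M7, K5, F6}: 95 + 80 = 175
  {M7, E7} + {J2, K5, F6}: 95 + 72 = 167
  … (15 splits in total)
Best: vehicle 1 00 → M7 → 00 = 48; vehicle 2 00 → E7 → F6 → J2 → K5 → 00 = 103; combined 151.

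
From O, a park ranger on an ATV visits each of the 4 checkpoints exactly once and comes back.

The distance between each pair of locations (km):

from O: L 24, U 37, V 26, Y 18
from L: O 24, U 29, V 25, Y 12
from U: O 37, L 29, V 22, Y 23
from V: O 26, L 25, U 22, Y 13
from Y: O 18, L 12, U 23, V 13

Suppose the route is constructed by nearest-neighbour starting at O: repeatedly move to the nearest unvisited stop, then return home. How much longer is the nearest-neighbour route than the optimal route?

From O: Y=18, L=24, V=26, U=37 → choose Y (18).
From Y: L=12, V=13, U=23 → choose L (12).
From L: V=25, U=29 → choose V (25).
From V: U=22 → choose U (22).
NN route O → Y → L → V → U → O costs 114.
Optimal: O → L → U → V → Y → O costs 106 (by enumerating all 12 distinct tours).
Excess = 114 − 106 = 8.

Excess over optimum: 8 km.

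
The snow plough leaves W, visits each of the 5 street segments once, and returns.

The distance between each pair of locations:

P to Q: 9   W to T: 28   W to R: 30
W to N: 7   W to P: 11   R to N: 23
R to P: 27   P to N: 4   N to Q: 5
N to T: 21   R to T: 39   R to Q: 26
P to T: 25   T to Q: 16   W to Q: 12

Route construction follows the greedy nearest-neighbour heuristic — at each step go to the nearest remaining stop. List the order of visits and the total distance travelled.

W → [N:7 / P:11 / Q:12 / T:28 / R:30] → N (7)
N → [P:4 / Q:5 / T:21 / R:23] → P (4)
P → [Q:9 / T:25 / R:27] → Q (9)
Q → [T:16 / R:26] → T (16)
T → [R:39] → R (39)
Return R→W: 30.
Total = 7 + 4 + 9 + 16 + 39 + 30 = 105.

Total distance 105 via the nearest-neighbour route W → N → P → Q → T → R → W.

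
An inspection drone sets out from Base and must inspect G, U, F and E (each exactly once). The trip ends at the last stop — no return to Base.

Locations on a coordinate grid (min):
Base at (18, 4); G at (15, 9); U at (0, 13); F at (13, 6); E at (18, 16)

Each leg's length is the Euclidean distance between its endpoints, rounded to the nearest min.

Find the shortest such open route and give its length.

35 min — the minimum one-way total.

There are 4! = 24 possible orderings.
Base - G - U - F - E: 6+16+15+11 = 48
Base - G - U - E - F: 6+16+18+11 = 51
Base - G - F - U - E: 6+4+15+18 = 43
Base - G - F - E - U: 6+4+11+18 = 39
Base - G - E - U - F: 6+8+18+15 = 47
Base - G - E - F - U: 6+8+11+15 = 40
Base - U - G - F - E: 20+16+4+11 = 51
Base - U - G - E - F: 20+16+8+11 = 55
Base - U - F - G - E: 20+15+4+8 = 47
Base - U - F - E - G: 20+15+11+8 = 54
Base - U - E - G - F: 20+18+8+4 = 50
Base - U - E - F - G: 20+18+11+4 = 53
Base - F - G - U - E: 5+4+16+18 = 43
Base - F - G - E - U: 5+4+8+18 = 35
… (10 more)
The minimum is 35.
One shortest path: Base → F → G → E → U.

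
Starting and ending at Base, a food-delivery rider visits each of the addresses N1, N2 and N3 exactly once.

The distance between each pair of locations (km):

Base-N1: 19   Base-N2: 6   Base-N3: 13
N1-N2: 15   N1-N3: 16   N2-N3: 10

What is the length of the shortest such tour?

Shortest round trip = 50 km.

Base-N1-N2-N3-Base: 19+15+10+13 = 57
Base-N1-N3-N2-Base: 19+16+10+6 = 51
Base-N2-N1-N3-Base: 6+15+16+13 = 50
The minimum is 50.
One optimal route: Base → N2 → N1 → N3 → Base (or its reverse).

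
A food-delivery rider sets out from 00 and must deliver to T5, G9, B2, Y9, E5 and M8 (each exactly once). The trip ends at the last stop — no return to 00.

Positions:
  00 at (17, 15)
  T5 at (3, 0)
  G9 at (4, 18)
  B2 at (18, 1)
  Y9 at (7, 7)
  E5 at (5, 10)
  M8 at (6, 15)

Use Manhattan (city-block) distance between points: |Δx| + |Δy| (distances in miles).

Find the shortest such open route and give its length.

There are 6! = 720 possible orderings.
00→T5→G9→B2→Y9→E5→M8: 29+19+31+17+5+6 = 107
00→T5→G9→B2→Y9→M8→E5: 29+19+31+17+9+6 = 111
00→T5→G9→B2→E5→Y9→M8: 29+19+31+22+5+9 = 115
00→T5→G9→B2→E5→M8→Y9: 29+19+31+22+6+9 = 116
00→T5→G9→B2→M8→Y9→E5: 29+19+31+26+9+5 = 119
00→T5→G9→B2→M8→E5→Y9: 29+19+31+26+6+5 = 116
00→T5→G9→Y9→B2→E5→M8: 29+19+14+17+22+6 = 107
00→T5→G9→Y9→B2→M8→E5: 29+19+14+17+26+6 = 111
… (712 more)
00→M8→G9→E5→Y9→T5→B2: 11+5+9+5+11+16 = 57  ← best
The minimum is 57.
One shortest path: 00 → M8 → G9 → E5 → Y9 → T5 → B2.

Minimum one-way distance = 57 miles.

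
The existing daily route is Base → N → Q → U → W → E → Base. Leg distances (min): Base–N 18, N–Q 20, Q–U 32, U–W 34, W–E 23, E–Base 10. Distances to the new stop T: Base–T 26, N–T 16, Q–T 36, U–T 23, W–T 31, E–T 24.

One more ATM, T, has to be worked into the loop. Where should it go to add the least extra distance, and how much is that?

+20 min — insert T between U and W.

Insertion cost between consecutive stops i–j is d(i,T) + d(T,j) − d(i,j):
  between Base and N: 26 + 16 − 18 = 24
  between N and Q: 16 + 36 − 20 = 32
  between Q and U: 36 + 23 − 32 = 27
  between U and W: 23 + 31 − 34 = 20
  between W and E: 31 + 24 − 23 = 32
  between E and Base: 24 + 26 − 10 = 40
Cheapest insertion is between U and W, adding 20.
New total = 137 + 20 = 157.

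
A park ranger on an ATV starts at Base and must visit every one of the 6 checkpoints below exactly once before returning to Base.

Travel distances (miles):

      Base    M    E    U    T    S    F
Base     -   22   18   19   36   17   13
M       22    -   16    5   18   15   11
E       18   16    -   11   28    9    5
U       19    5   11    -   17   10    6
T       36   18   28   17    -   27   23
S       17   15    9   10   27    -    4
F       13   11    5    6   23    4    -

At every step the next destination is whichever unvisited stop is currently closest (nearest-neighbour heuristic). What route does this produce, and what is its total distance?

Total distance 96 miles via the nearest-neighbour route Base → F → S → E → U → M → T → Base.

At Base the remaining stops are F 13, S 17, E 18, U 19, M 22, T 36; go to F.
At F the remaining stops are S 4, E 5, U 6, M 11, T 23; go to S.
At S the remaining stops are E 9, U 10, M 15, T 27; go to E.
At E the remaining stops are U 11, M 16, T 28; go to U.
At U the remaining stops are M 5, T 17; go to M.
At M the remaining stops are T 18; go to T.
Return T→Base: 36.
Total = 13 + 4 + 9 + 11 + 5 + 18 + 36 = 96.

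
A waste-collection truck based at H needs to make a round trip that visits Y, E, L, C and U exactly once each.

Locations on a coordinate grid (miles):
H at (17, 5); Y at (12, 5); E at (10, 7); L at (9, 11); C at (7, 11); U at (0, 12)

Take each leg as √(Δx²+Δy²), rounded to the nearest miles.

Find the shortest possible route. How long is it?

There are 60 distinct closed tours to check (reversals are equivalent).
H → Y → E → L → C → U → H: 5+3+4+2+7+18 = 39
H → Y → E → L → U → C → H: 5+3+4+9+7+12 = 40
H → Y → E → C → L → U → H: 5+3+5+2+9+18 = 42
H → Y → E → C → U → L → H: 5+3+5+7+9+10 = 39
H → Y → E → U → L → C → H: 5+3+11+9+2+12 = 42
H → Y → E → U → C → L → H: 5+3+11+7+2+10 = 38
H → Y → L → E → C → U → H: 5+7+4+5+7+18 = 46
H → Y → L → E → U → C → H: 5+7+4+11+7+12 = 46
H → Y → L → C → E → U → H: 5+7+2+5+11+18 = 48
H → Y → L → C → U → E → H: 5+7+2+7+11+7 = 39
H → Y → L → U → E → C → H: 5+7+9+11+5+12 = 49
H → Y → L → U → C → E → H: 5+7+9+7+5+7 = 40
H → Y → C → E → L → U → H: 5+8+5+4+9+18 = 49
H → Y → C → E → U → L → H: 5+8+5+11+9+10 = 48
… (46 more)
The minimum is 38.
One optimal route: H → Y → E → U → C → L → H (or its reverse).

38 miles — the shortest possible round trip.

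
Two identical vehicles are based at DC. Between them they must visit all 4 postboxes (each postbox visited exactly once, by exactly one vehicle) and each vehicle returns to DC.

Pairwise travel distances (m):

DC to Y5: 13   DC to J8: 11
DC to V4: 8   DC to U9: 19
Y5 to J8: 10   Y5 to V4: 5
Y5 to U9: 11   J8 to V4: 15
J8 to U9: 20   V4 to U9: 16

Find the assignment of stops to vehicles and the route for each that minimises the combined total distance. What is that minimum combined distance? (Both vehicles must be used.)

There are 2^3 − 1 = 7 ways to divide the 4 stops into two non-empty groups. For each, the best each vehicle can do is its own shortest tour through its group:
  {Y5} + {J8, V4, U9}: 26 + 55 = 81
  {J8} + {Y5, V4, U9}: 22 + 43 = 65
  {Y5, J8} + {V4, U9}: 34 + 43 = 77
  {V4} + {Y5, J8, U9}: 16 + 51 = 67
  {Y5, V4} + {J8, U9}: 26 + 50 = 76
  {J8, V4} + {Y5, U9}: 34 + 43 = 77
  … (7 splits in total)
Best: vehicle 1 DC → J8 → DC = 22; vehicle 2 DC → V4 → Y5 → U9 → DC = 43; combined 65.

65 m — the smallest possible combined total.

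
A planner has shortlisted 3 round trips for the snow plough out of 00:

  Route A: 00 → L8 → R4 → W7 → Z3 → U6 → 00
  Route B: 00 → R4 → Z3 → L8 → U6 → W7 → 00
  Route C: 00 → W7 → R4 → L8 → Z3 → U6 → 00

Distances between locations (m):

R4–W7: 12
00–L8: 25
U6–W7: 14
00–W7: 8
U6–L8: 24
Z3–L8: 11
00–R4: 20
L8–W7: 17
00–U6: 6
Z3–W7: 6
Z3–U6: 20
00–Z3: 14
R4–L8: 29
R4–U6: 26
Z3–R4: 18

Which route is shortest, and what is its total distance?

Route A: 25 + 29 + 12 + 6 + 20 + 6 = 98
Route B: 20 + 18 + 11 + 24 + 14 + 8 = 95
Route C: 8 + 12 + 29 + 11 + 20 + 6 = 86

86 m — Route C is the shortest.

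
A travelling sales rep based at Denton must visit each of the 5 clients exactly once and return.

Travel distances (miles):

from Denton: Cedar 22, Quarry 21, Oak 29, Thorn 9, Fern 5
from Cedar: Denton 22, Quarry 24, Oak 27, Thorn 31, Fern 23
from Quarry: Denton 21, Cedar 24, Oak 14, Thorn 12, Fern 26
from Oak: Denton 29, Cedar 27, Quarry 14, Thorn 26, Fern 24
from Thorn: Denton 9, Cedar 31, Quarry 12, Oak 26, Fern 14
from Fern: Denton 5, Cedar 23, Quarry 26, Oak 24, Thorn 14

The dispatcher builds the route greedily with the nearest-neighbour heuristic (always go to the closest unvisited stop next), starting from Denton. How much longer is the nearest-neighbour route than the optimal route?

Denton: Fern=5, Thorn=9, Quarry=21, Cedar=22, Oak=29 ⇒ Fern
Fern: Thorn=14, Cedar=23, Oak=24, Quarry=26 ⇒ Thorn
Thorn: Quarry=12, Oak=26, Cedar=31 ⇒ Quarry
Quarry: Oak=14, Cedar=24 ⇒ Oak
Oak: Cedar=27 ⇒ Cedar
NN route Denton → Fern → Thorn → Quarry → Oak → Cedar → Denton costs 94.
Optimal: Denton → Thorn → Quarry → Oak → Cedar → Fern → Denton costs 90 (by enumerating all 60 distinct tours).
Excess = 94 − 90 = 4.

Excess over optimum: 4 miles.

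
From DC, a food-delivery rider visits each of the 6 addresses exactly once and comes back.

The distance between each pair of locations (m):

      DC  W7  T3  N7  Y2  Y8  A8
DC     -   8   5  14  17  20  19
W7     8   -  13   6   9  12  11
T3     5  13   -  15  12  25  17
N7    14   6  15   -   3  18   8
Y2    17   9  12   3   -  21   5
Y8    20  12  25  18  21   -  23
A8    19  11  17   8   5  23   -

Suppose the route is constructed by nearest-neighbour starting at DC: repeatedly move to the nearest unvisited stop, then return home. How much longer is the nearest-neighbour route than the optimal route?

12 m longer than the optimal tour.

DC: T3=5, W7=8, N7=14, Y2=17, A8=19, Y8=20 ⇒ T3
T3: Y2=12, W7=13, N7=15, A8=17, Y8=25 ⇒ Y2
Y2: N7=3, A8=5, W7=9, Y8=21 ⇒ N7
N7: W7=6, A8=8, Y8=18 ⇒ W7
W7: A8=11, Y8=12 ⇒ A8
A8: Y8=23 ⇒ Y8
NN route DC → T3 → Y2 → N7 → W7 → A8 → Y8 → DC costs 80.
Optimal: DC → W7 → Y8 → N7 → Y2 → A8 → T3 → DC costs 68 (by enumerating all 360 distinct tours).
Excess = 80 − 68 = 12.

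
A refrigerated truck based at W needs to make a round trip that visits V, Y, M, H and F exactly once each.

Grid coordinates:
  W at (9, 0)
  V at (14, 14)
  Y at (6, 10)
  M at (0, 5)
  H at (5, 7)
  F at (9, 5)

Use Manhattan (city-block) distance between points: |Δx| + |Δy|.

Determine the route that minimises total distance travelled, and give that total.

W → V → Y → M → H → F → W: 19+12+11+7+6+5 = 60
W → V → Y → M → F → H → W: 19+12+11+9+6+11 = 68
W → V → Y → H → M → F → W: 19+12+4+7+9+5 = 56
W → V → Y → H → F → M → W: 19+12+4+6+9+14 = 64
W → V → Y → F → M → H → W: 19+12+8+9+7+11 = 66
W → V → Y → F → H → M → W: 19+12+8+6+7+14 = 66
W → V → M → Y → H → F → W: 19+23+11+4+6+5 = 68
W → V → M → Y → F → H → W: 19+23+11+8+6+11 = 78
W → V → M → H → Y → F → W: 19+23+7+4+8+5 = 66
W → V → M → H → F → Y → W: 19+23+7+6+8+13 = 76
W → V → M → F → Y → H → W: 19+23+9+8+4+11 = 74
W → V → M → F → H → Y → W: 19+23+9+6+4+13 = 74
W → V → H → Y → M → F → W: 19+16+4+11+9+5 = 64
W → V → H → Y → F → M → W: 19+16+4+8+9+14 = 70
… (46 more)
The minimum is 56.
One optimal route: W → V → Y → H → M → F → W (or its reverse).

Shortest round trip = 56.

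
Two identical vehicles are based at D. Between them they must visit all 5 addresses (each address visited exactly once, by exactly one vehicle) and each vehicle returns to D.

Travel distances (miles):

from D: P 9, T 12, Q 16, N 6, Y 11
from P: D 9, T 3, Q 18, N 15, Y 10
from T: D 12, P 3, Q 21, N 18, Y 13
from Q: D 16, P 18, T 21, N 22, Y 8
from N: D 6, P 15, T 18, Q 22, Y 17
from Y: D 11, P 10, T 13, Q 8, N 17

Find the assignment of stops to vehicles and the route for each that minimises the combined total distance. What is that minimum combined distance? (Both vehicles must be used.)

Check every non-empty split of the stops between the two vehicles; for each half take its own optimal tour:
  {P} + {T, Q, N, Y}: 18 + 61 = 79
  {T} + {P, Q, N, Y}: 24 + 55 = 79
  {P, T} + {Q, N, Y}: 24 + 47 = 71
  {Q} + {P, T, N, Y}: 32 + 48 = 80
  {P, Q} + {T, N, Y}: 43 + 48 = 91
  {T, Q} + {P, N, Y}: 49 + 42 = 91
  … (15 splits in total)
  {N} + {P, T, Q, Y}: 12 + 49 = 61  ← best
Best: vehicle 1 D → N → D = 12; vehicle 2 D → P → T → Y → Q → D = 49; combined 61.

Minimum combined distance: 61 miles.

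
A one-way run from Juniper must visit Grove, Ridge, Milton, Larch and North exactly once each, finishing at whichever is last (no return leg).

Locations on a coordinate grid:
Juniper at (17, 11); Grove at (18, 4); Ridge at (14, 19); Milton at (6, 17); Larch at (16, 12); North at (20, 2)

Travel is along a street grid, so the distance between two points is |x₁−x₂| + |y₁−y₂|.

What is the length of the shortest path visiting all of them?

Shortest open route: 45.

There are 5! = 120 possible orderings.
Juniper → Grove → Ridge → Milton → Larch → North: 8+19+10+15+14 = 66
Juniper → Grove → Ridge → Milton → North → Larch: 8+19+10+29+14 = 80
Juniper → Grove → Ridge → Larch → Milton → North: 8+19+9+15+29 = 80
Juniper → Grove → Ridge → Larch → North → Milton: 8+19+9+14+29 = 79
Juniper → Grove → Ridge → North → Milton → Larch: 8+19+23+29+15 = 94
Juniper → Grove → Ridge → North → Larch → Milton: 8+19+23+14+15 = 79
Juniper → Grove → Milton → Ridge → Larch → North: 8+25+10+9+14 = 66
Juniper → Grove → Milton → Ridge → North → Larch: 8+25+10+23+14 = 80
Juniper → Grove → Milton → Larch → Ridge → North: 8+25+15+9+23 = 80
Juniper → Grove → Milton → Larch → North → Ridge: 8+25+15+14+23 = 85
Juniper → Grove → Milton → North → Ridge → Larch: 8+25+29+23+9 = 94
Juniper → Grove → Milton → North → Larch → Ridge: 8+25+29+14+9 = 85
Juniper → Grove → Larch → Ridge → Milton → North: 8+10+9+10+29 = 66
Juniper → Grove → Larch → Ridge → North → Milton: 8+10+9+23+29 = 79
… (106 more)
Juniper → Grove → North → Larch → Ridge → Milton: 8+4+14+9+10 = 45  ← best
The minimum is 45.
One shortest path: Juniper → Grove → North → Larch → Ridge → Milton.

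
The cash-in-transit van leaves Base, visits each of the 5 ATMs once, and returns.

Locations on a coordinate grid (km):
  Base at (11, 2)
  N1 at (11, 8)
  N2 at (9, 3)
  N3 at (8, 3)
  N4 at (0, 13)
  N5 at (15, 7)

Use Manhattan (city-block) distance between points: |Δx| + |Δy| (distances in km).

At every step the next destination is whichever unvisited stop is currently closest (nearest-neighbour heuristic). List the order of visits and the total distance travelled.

From Base: distances to unvisited — N2=3, N3=4, N1=6, N5=9, N4=22. Nearest is N2 (3).
From N2: distances to unvisited — N3=1, N1=7, N5=10, N4=19. Nearest is N3 (1).
From N3: distances to unvisited — N1=8, N5=11, N4=18. Nearest is N1 (8).
From N1: distances to unvisited — N5=5, N4=16. Nearest is N5 (5).
From N5: distances to unvisited — N4=21. Nearest is N4 (21).
Return N4→Base: 22.
Total = 3 + 1 + 8 + 5 + 21 + 22 = 60.

60 km along Base → N2 → N3 → N1 → N5 → N4 → Base.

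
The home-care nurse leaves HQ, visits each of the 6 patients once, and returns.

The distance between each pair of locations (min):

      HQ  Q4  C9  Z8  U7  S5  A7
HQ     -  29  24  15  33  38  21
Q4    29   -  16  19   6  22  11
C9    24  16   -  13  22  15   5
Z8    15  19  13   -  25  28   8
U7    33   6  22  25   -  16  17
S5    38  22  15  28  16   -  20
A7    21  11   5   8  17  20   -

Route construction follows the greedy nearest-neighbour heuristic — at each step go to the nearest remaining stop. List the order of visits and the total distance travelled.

HQ → [Z8:15 / A7:21 / C9:24 / Q4:29 / U7:33 / S5:38] → Z8 (15)
Z8 → [A7:8 / C9:13 / Q4:19 / U7:25 / S5:28] → A7 (8)
A7 → [C9:5 / Q4:11 / U7:17 / S5:20] → C9 (5)
C9 → [S5:15 / Q4:16 / U7:22] → S5 (15)
S5 → [U7:16 / Q4:22] → U7 (16)
U7 → [Q4:6] → Q4 (6)
Return Q4→HQ: 29.
Total = 15 + 8 + 5 + 15 + 16 + 6 + 29 = 94.

Total distance 94 min via the nearest-neighbour route HQ → Z8 → A7 → C9 → S5 → U7 → Q4 → HQ.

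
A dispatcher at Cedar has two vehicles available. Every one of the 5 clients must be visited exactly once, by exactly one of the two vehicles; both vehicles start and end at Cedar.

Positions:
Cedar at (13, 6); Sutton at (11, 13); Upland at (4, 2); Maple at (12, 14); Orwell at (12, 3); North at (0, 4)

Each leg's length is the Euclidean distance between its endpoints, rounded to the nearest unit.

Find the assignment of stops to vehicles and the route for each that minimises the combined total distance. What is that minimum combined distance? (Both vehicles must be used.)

Check every non-empty split of the stops between the two vehicles; for each half take its own optimal tour:
  {Sutton} + {Upland, Maple, Orwell, North}: 14 + 39 = 53
  {Upland} + {Sutton, Maple, Orwell, North}: 20 + 38 = 58
  {Sutton, Upland} + {Maple, Orwell, North}: 30 + 39 = 69
  {Maple} + {Sutton, Upland, Orwell, North}: 16 + 36 = 52
  {Sutton, Maple} + {Upland, Orwell, North}: 16 + 28 = 44
  {Upland, Maple} + {Sutton, Orwell, North}: 32 + 36 = 68
  … (15 splits in total)
  {Orwell} + {Sutton, Upland, Maple, North}: 6 + 37 = 43  ← best
Best: vehicle 1 Cedar → Orwell → Cedar = 6; vehicle 2 Cedar → Upland → North → Sutton → Maple → Cedar = 37; combined 43.

Minimum combined distance: 43.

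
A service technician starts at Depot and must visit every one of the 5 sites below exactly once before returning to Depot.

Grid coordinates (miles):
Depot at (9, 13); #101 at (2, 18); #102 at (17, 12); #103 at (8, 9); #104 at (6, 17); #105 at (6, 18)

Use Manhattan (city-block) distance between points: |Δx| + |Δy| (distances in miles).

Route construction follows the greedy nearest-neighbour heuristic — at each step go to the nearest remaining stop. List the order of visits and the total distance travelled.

Total distance 50 miles via the nearest-neighbour route Depot → #103 → #104 → #105 → #101 → #102 → Depot.

At Depot the remaining stops are #103 5, #104 7, #105 8, #102 9, #101 12; go to #103.
At #103 the remaining stops are #104 10, #105 11, #102 12, #101 15; go to #104.
At #104 the remaining stops are #105 1, #101 5, #102 16; go to #105.
At #105 the remaining stops are #101 4, #102 17; go to #101.
At #101 the remaining stops are #102 21; go to #102.
Return #102→Depot: 9.
Total = 5 + 10 + 1 + 4 + 21 + 9 = 50.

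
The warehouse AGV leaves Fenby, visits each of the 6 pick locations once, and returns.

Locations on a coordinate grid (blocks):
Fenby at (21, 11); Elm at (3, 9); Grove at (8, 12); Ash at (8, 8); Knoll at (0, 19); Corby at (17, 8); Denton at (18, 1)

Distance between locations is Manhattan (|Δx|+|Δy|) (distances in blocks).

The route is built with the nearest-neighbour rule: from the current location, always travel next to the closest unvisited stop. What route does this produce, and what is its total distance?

From Fenby: distances to unvisited — Corby=7, Denton=13, Grove=14, Ash=16, Elm=20, Knoll=29. Nearest is Corby (7).
From Corby: distances to unvisited — Denton=8, Ash=9, Grove=13, Elm=15, Knoll=28. Nearest is Denton (8).
From Denton: distances to unvisited — Ash=17, Grove=21, Elm=23, Knoll=36. Nearest is Ash (17).
From Ash: distances to unvisited — Grove=4, Elm=6, Knoll=19. Nearest is Grove (4).
From Grove: distances to unvisited — Elm=8, Knoll=15. Nearest is Elm (8).
From Elm: distances to unvisited — Knoll=13. Nearest is Knoll (13).
Return Knoll→Fenby: 29.
Total = 7 + 8 + 17 + 4 + 8 + 13 + 29 = 86.

86 blocks along Fenby → Corby → Denton → Ash → Grove → Elm → Knoll → Fenby.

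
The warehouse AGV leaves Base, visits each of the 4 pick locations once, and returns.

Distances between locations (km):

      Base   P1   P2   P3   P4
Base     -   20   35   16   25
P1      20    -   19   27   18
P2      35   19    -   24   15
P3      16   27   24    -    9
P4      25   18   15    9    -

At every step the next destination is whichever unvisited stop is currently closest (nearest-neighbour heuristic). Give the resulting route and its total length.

Nearest-neighbour total = 79 km; route Base → P3 → P4 → P2 → P1 → Base.

Base → [P3:16 / P1:20 / P4:25 / P2:35] → P3 (16)
P3 → [P4:9 / P2:24 / P1:27] → P4 (9)
P4 → [P2:15 / P1:18] → P2 (15)
P2 → [P1:19] → P1 (19)
Return P1→Base: 20.
Total = 16 + 9 + 15 + 19 + 20 = 79.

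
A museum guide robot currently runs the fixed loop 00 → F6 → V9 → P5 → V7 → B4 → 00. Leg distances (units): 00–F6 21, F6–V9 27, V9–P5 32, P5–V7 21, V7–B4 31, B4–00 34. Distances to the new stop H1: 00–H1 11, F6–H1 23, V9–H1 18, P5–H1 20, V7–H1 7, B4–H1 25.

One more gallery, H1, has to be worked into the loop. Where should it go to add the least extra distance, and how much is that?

+1 — insert H1 between V7 and B4.

Insertion cost between consecutive stops i–j is d(i,H1) + d(H1,j) − d(i,j):
  between 00 and F6: 11 + 23 − 21 = 13
  between F6 and V9: 23 + 18 − 27 = 14
  between V9 and P5: 18 + 20 − 32 = 6
  between P5 and V7: 20 + 7 − 21 = 6
  between V7 and B4: 7 + 25 − 31 = 1
  between B4 and 00: 25 + 11 − 34 = 2
Cheapest insertion is between V7 and B4, adding 1.
New total = 166 + 1 = 167.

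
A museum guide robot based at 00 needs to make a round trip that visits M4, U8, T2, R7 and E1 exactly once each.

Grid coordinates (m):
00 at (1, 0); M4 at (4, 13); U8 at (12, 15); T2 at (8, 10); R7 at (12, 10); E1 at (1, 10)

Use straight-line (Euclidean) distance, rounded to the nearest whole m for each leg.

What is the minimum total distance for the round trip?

00-M4-U8-T2-R7-E1-00: 13+8+6+4+11+10 = 52
00-M4-U8-T2-E1-R7-00: 13+8+6+7+11+15 = 60
00-M4-U8-R7-T2-E1-00: 13+8+5+4+7+10 = 47
00-M4-U8-R7-E1-T2-00: 13+8+5+11+7+12 = 56
00-M4-U8-E1-T2-R7-00: 13+8+12+7+4+15 = 59
00-M4-U8-E1-R7-T2-00: 13+8+12+11+4+12 = 60
00-M4-T2-U8-R7-E1-00: 13+5+6+5+11+10 = 50
00-M4-T2-U8-E1-R7-00: 13+5+6+12+11+15 = 62
00-M4-T2-R7-U8-E1-00: 13+5+4+5+12+10 = 49
00-M4-T2-R7-E1-U8-00: 13+5+4+11+12+19 = 64
00-M4-T2-E1-U8-R7-00: 13+5+7+12+5+15 = 57
00-M4-T2-E1-R7-U8-00: 13+5+7+11+5+19 = 60
00-M4-R7-U8-T2-E1-00: 13+9+5+6+7+10 = 50
00-M4-R7-U8-E1-T2-00: 13+9+5+12+7+12 = 58
… (46 more)
00-T2-R7-U8-M4-E1-00: 12+4+5+8+4+10 = 43  ← best
The minimum is 43.
One optimal route: 00 → T2 → R7 → U8 → M4 → E1 → 00 (or its reverse).

Minimum total distance: 43 m.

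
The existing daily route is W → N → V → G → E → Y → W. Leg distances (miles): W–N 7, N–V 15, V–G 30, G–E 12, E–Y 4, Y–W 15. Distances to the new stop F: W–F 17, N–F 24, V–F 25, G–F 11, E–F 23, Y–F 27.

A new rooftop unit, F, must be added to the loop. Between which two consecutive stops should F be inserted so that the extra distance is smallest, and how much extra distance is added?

Insertion cost between consecutive stops i–j is d(i,F) + d(F,j) − d(i,j):
  between W and N: 17 + 24 − 7 = 34
  between N and V: 24 + 25 − 15 = 34
  between V and G: 25 + 11 − 30 = 6
  between G and E: 11 + 23 − 12 = 22
  between E and Y: 23 + 27 − 4 = 46
  between Y and W: 27 + 17 − 15 = 29
Cheapest insertion is between V and G, adding 6.
New total = 83 + 6 = 89.

+6 miles — insert F between V and G.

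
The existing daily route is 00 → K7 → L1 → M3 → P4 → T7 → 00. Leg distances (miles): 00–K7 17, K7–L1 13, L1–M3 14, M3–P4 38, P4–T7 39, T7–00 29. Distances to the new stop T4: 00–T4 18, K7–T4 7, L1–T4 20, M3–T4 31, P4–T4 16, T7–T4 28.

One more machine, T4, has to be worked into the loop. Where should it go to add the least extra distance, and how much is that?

Insertion cost between consecutive stops i–j is d(i,T4) + d(T4,j) − d(i,j):
  between 00 and K7: 18 + 7 − 17 = 8
  between K7 and L1: 7 + 20 − 13 = 14
  between L1 and M3: 20 + 31 − 14 = 37
  between M3 and P4: 31 + 16 − 38 = 9
  between P4 and T7: 16 + 28 − 39 = 5
  between T7 and 00: 28 + 18 − 29 = 17
Cheapest insertion is between P4 and T7, adding 5.
New total = 150 + 5 = 155.

Minimum extra distance: 5 miles, inserting T4 between P4 and T7.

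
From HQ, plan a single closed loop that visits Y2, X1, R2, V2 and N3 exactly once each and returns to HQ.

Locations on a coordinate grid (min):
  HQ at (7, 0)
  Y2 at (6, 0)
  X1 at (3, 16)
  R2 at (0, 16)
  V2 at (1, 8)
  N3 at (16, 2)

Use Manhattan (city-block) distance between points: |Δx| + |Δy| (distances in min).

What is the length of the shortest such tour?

Shortest round trip = 64 min.

HQ - Y2 - X1 - R2 - V2 - N3 - HQ: 1+19+3+9+21+11 = 64
HQ - Y2 - X1 - R2 - N3 - V2 - HQ: 1+19+3+30+21+14 = 88
HQ - Y2 - X1 - V2 - R2 - N3 - HQ: 1+19+10+9+30+11 = 80
HQ - Y2 - X1 - V2 - N3 - R2 - HQ: 1+19+10+21+30+23 = 104
HQ - Y2 - X1 - N3 - R2 - V2 - HQ: 1+19+27+30+9+14 = 100
HQ - Y2 - X1 - N3 - V2 - R2 - HQ: 1+19+27+21+9+23 = 100
HQ - Y2 - R2 - X1 - V2 - N3 - HQ: 1+22+3+10+21+11 = 68
HQ - Y2 - R2 - X1 - N3 - V2 - HQ: 1+22+3+27+21+14 = 88
HQ - Y2 - R2 - V2 - X1 - N3 - HQ: 1+22+9+10+27+11 = 80
HQ - Y2 - R2 - V2 - N3 - X1 - HQ: 1+22+9+21+27+20 = 100
HQ - Y2 - R2 - N3 - X1 - V2 - HQ: 1+22+30+27+10+14 = 104
HQ - Y2 - R2 - N3 - V2 - X1 - HQ: 1+22+30+21+10+20 = 104
HQ - Y2 - V2 - X1 - R2 - N3 - HQ: 1+13+10+3+30+11 = 68
HQ - Y2 - V2 - X1 - N3 - R2 - HQ: 1+13+10+27+30+23 = 104
… (46 more)
The minimum is 64.
One optimal route: HQ → Y2 → X1 → R2 → V2 → N3 → HQ (or its reverse).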